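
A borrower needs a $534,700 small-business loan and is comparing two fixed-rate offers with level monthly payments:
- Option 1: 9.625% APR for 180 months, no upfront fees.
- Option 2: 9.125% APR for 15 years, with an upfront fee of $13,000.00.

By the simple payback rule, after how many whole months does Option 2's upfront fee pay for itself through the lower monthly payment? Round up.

81 months

Option 1: at 9.625% the monthly rate is 0.0080208, so the payment is 534,700 × 0.0080208 / (1 − 1.0080208^−180) = $5,623.87.
Option 2: monthly rate = 9.125%/12 = 0.0076042; payment = 534,700 × 0.0076042 / (1 − (1+0.0076042)^−180) = $5,463.12.
Monthly savings = $5,623.87 − $5,463.12 = $160.75.
Break-even = $13,000.00 / $160.75 = 80.87 → 81 months.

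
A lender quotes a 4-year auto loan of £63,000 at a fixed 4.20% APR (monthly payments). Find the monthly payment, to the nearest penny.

£1,428.13

At 4.20% the monthly rate is 0.0035000, so the payment is 63,000 × 0.0035000 / (1 − 1.0035000^−48) = £1,428.13.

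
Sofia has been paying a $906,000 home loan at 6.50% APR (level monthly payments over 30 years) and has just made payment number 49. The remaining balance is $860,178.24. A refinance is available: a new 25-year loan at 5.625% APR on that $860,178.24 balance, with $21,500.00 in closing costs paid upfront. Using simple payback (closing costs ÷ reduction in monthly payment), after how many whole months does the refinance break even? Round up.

Current payment = 906,000 × 6.5%/12 / (1 − (1+0.0054167)^−360) = $5,726.54.
Refinanced payment = 860,178.24 × 0.0046875 / (1 − (1+0.0046875)^−300) = $5,346.65.
Monthly savings = $5,726.54 − $5,346.65 = $379.89.
Break-even = $21,500.00 / $379.89 = 56.60 → 57 months.

57 months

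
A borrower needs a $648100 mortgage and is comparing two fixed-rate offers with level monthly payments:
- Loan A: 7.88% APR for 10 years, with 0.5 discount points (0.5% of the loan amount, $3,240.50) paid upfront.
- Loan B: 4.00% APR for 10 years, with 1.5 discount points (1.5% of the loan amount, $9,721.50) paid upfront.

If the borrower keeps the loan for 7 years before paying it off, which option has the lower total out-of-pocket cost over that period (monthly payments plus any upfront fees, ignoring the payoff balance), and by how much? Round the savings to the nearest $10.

Loan B by $99,400

Loan A: monthly rate = 7.88%/12 = 0.0065667; payment = 648,100 × 0.0065667 / (1 − (1+0.0065667)^−120) = $7,822.21.
Loan B: monthly rate = 4%/12 = 0.0033333; payment = 648,100 × 0.0033333 / (1 − (1+0.0033333)^−120) = $6,561.70.
Over 84 months: Loan A costs 84 × $7,822.21 + $3,240.50 = $660,306.14; Loan B costs 84 × $6,561.70 + $9,721.50 = $560,904.30.
Loan B is cheaper by $660,306.14 − $560,904.30 = $99,401.84.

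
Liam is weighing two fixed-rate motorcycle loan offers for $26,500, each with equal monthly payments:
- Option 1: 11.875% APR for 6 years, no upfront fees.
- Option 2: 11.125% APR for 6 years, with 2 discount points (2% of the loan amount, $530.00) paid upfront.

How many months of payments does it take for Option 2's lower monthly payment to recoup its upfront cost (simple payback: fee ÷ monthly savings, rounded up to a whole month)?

Option 1: at 11.875% the monthly rate is 0.0098958, so the payment is 26,500 × 0.0098958 / (1 − 1.0098958^−72) = $516.36.
Option 2: monthly rate = 11.125%/12 = 0.0092708; payment = 26,500 × 0.0092708 / (1 − (1+0.0092708)^−72) = $506.10.
Monthly savings = $516.36 − $506.10 = $10.26.
Break-even = $530.00 / $10.26 = 51.66 → 52 months.

52 months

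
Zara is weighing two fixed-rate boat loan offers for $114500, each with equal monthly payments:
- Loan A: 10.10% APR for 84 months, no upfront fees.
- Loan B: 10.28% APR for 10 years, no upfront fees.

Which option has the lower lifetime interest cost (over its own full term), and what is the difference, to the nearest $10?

Loan A by $23,540

Loan A: at 10.10% the monthly rate is 0.0084167, so the payment is 114,500 × 0.0084167 / (1 − 1.0084167^−84) = $1,906.76.
Total interest on Loan A = 84 × $1,906.76 − $114,500 = $45,667.84.
Loan B: monthly rate = 10.28%/12 = 0.0085667; payment = 114,500 × 0.0085667 / (1 − (1+0.0085667)^−120) = $1,530.94.
Total interest on Loan B = 120 × $1,530.94 − $114,500 = $69,212.80.
Loan A is lower by $23,544.96.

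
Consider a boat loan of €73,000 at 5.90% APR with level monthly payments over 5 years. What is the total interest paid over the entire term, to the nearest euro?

At 5.90% the monthly rate is 0.0049167, so the payment is 73,000 × 0.0049167 / (1 − 1.0049167^−60) = €1,407.90.
Total paid = 60 × €1,407.90 = €84,474.00; interest = €84,474.00 − €73,000 = €11,474.00.

€11,474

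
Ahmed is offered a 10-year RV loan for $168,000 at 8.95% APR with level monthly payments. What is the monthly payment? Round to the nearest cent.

At 8.95% the monthly rate is 0.0074583, so the payment is 168,000 × 0.0074583 / (1 − 1.0074583^−120) = $2,123.61.

$2,123.61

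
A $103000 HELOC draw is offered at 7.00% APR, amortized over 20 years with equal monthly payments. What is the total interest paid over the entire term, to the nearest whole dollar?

At 7.00% the monthly rate is 0.0058333, so the payment is 103,000 × 0.0058333 / (1 − 1.0058333^−240) = $798.56.
Total paid = 240 × $798.56 = $191,654.40; interest = $191,654.40 − $103,000 = $88,654.40.

$88,654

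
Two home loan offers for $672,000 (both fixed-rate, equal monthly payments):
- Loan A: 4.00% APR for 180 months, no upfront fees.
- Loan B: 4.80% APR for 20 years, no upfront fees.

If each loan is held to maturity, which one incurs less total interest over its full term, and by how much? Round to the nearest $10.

Loan A by $151,910

Loan A: monthly rate = 4%/12 = 0.0033333; payment = 672,000 × 0.0033333 / (1 − (1+0.0033333)^−180) = $4,970.70.
Total interest on Loan A = 180 × $4,970.70 − $672,000 = $222,726.00.
Loan B: at 4.80% the monthly rate is 0.0040000, so the payment is 672,000 × 0.0040000 / (1 − 1.0040000^−240) = $4,360.99.
Total interest on Loan B = 240 × $4,360.99 − $672,000 = $374,637.60.
Loan A is lower by $151,911.60.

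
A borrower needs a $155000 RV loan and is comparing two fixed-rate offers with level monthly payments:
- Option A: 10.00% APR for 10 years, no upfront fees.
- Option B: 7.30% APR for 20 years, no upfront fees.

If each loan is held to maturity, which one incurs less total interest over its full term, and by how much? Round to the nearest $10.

Option A by $49,350

Option A: monthly rate = 10%/12 = 0.0083333; payment = 155,000 × 0.0083333 / (1 − (1+0.0083333)^−120) = $2,048.34.
Total interest on Option A = 120 × $2,048.34 − $155,000 = $90,800.80.
Option B: at 7.30% the monthly rate is 0.0060833, so the payment is 155,000 × 0.0060833 / (1 − 1.0060833^−240) = $1,229.78.
Total interest on Option B = 240 × $1,229.78 − $155,000 = $140,147.20.
Option A is lower by $49,346.40.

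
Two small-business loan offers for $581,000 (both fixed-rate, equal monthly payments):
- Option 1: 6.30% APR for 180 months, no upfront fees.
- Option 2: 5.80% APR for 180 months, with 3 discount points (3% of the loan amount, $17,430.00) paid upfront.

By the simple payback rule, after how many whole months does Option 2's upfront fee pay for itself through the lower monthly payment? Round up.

111 months

Option 1: at 6.30% the monthly rate is 0.0052500, so the payment is 581,000 × 0.0052500 / (1 − 1.0052500^−180) = $4,997.47.
Option 2: monthly rate = 5.8%/12 = 0.0048333; payment = 581,000 × 0.0048333 / (1 − (1+0.0048333)^−180) = $4,840.25.
Monthly savings = $4,997.47 − $4,840.25 = $157.22.
Break-even = $17,430.00 / $157.22 = 110.86 → 111 months.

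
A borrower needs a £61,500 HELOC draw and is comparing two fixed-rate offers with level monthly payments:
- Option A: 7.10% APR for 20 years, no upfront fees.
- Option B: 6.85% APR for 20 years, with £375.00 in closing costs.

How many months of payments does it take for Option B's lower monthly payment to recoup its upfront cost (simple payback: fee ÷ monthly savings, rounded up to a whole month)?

41 months

Option A: monthly rate = 7.1%/12 = 0.0059167; payment = 61,500 × 0.0059167 / (1 − (1+0.0059167)^−240) = £480.51.
Option B: monthly rate = 6.85%/12 = 0.0057083; payment = 61,500 × 0.0057083 / (1 − (1+0.0057083)^−240) = £471.29.
Monthly savings = £480.51 − £471.29 = £9.22.
Break-even = £375.00 / £9.22 = 40.67 → 41 months.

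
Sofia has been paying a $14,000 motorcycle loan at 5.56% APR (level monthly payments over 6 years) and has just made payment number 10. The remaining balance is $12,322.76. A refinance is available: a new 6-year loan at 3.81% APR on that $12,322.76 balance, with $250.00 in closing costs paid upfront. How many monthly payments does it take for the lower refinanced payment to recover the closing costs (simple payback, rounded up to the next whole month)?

7 months

Current payment = 14,000 × 5.56%/12 / (1 − (1+0.0046333)^−72) = $229.12.
Refinanced payment = 12,322.76 × 0.0031750 / (1 − (1+0.0031750)^−72) = $191.73.
Monthly savings = $229.12 − $191.73 = $37.39.
Break-even = $250.00 / $37.39 = 6.69 → 7 months.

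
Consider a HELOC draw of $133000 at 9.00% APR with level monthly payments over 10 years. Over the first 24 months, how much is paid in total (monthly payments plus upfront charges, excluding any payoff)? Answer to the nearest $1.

At 9.00% the monthly rate is 0.0075000, so the payment is 133,000 × 0.0075000 / (1 − 1.0075000^−120) = $1,684.79.
Total outlay = 24 × $1,684.79 = $40,434.96.

$40,435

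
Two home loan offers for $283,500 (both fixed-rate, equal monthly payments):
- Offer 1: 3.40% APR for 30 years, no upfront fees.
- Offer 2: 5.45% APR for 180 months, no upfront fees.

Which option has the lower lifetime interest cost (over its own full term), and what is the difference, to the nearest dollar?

Offer 1: at 3.40% the monthly rate is 0.0028333, so the payment is 283,500 × 0.0028333 / (1 − 1.0028333^−360) = $1,257.27.
Total interest on Offer 1 = 360 × $1,257.27 − $283,500 = $169,117.20.
Offer 2: at 5.45% the monthly rate is 0.0045417, so the payment is 283,500 × 0.0045417 / (1 − 1.0045417^−180) = $2,308.92.
Total interest on Offer 2 = 180 × $2,308.92 − $283,500 = $132,105.60.
Offer 2 is lower by $37,011.60.

Offer 2 by $37,012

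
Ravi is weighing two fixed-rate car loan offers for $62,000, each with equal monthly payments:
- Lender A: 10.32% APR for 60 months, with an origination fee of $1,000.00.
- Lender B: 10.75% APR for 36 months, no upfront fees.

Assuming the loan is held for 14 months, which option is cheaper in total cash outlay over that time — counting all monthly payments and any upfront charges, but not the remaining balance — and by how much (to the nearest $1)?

Lender A: at 10.32% the monthly rate is 0.0086000, so the payment is 62,000 × 0.0086000 / (1 − 1.0086000^−60) = $1,327.10.
Lender B: monthly rate = 10.75%/12 = 0.0089583; payment = 62,000 × 0.0089583 / (1 − (1+0.0089583)^−36) = $2,022.47.
Over 14 months: Lender A costs 14 × $1,327.10 + $1,000.00 = $19,579.40; Lender B costs 14 × $2,022.47 = $28,314.58.
Lender A is cheaper by $28,314.58 − $19,579.40 = $8,735.18.

Lender A by $8,735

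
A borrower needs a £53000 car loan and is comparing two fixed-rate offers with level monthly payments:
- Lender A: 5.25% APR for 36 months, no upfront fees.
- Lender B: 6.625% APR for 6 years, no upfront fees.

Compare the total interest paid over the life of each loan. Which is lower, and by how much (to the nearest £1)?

Lender A: at 5.25% the monthly rate is 0.0043750, so the payment is 53,000 × 0.0043750 / (1 − 1.0043750^−36) = £1,594.41.
Total interest on Lender A = 36 × £1,594.41 − £53,000 = £4,398.76.
Lender B: at 6.625% the monthly rate is 0.0055208, so the payment is 53,000 × 0.0055208 / (1 − 1.0055208^−72) = £894.08.
Total interest on Lender B = 72 × £894.08 − £53,000 = £11,373.76.
Lender A is lower by £6,975.00.

Lender A by £6,975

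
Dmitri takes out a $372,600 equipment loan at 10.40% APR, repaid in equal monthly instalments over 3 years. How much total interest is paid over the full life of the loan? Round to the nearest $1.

At 10.40% the monthly rate is 0.0086667, so the payment is 372,600 × 0.0086667 / (1 − 1.0086667^−36) = $12,092.85.
Total paid = 36 × $12,092.85 = $435,342.60; interest = $435,342.60 − $372,600 = $62,742.60.

$62,743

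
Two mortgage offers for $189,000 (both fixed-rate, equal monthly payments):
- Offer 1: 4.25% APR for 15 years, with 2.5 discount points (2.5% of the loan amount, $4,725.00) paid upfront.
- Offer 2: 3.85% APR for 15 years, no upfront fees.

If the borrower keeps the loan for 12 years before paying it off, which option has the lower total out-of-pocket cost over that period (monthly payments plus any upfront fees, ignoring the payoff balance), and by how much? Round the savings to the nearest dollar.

Offer 1: at 4.25% the monthly rate is 0.0035417, so the payment is 189,000 × 0.0035417 / (1 − 1.0035417^−180) = $1,421.81.
Offer 2: at 3.85% the monthly rate is 0.0032083, so the payment is 189,000 × 0.0032083 / (1 − 1.0032083^−180) = $1,383.85.
Over 144 months: Offer 1 costs 144 × $1,421.81 + $4,725.00 = $209,465.64; Offer 2 costs 144 × $1,383.85 = $199,274.40.
Offer 2 is cheaper by $209,465.64 − $199,274.40 = $10,191.24.

Offer 2 by $10,191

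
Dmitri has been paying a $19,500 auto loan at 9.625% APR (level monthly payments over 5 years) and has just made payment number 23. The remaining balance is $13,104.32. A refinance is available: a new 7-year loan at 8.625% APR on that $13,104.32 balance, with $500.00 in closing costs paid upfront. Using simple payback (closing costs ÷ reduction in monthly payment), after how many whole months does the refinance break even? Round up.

Current payment = 19,500 × 9.625%/12 / (1 − (1+0.0080208)^−60) = $410.73.
Refinanced payment = 13,104.32 × 0.0071875 / (1 − (1+0.0071875)^−84) = $208.35.
Monthly savings = $410.73 − $208.35 = $202.38.
Break-even = $500.00 / $202.38 = 2.47 → 3 months.

3 months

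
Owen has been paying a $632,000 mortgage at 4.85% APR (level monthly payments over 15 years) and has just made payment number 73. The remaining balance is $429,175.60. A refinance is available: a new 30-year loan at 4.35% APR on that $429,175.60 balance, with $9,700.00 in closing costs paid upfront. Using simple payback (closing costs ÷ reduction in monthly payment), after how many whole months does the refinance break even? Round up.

Current payment = 632,000 × 4.85%/12 / (1 − (1+0.0040417)^−180) = $4,948.57.
Refinanced payment = 429,175.60 × 0.0036250 / (1 − (1+0.0036250)^−360) = $2,136.49.
Monthly savings = $4,948.57 − $2,136.49 = $2,812.08.
Break-even = $9,700.00 / $2,812.08 = 3.45 → 4 months.

4 months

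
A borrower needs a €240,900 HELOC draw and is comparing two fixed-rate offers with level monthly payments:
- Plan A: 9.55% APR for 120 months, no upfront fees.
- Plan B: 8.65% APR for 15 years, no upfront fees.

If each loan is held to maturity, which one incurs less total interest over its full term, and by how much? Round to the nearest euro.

Plan A: monthly rate = 9.55%/12 = 0.0079583; payment = 240,900 × 0.0079583 / (1 − (1+0.0079583)^−120) = €3,123.79.
Total interest on Plan A = 120 × €3,123.79 − €240,900 = €133,954.80.
Plan B: at 8.65% the monthly rate is 0.0072083, so the payment is 240,900 × 0.0072083 / (1 − 1.0072083^−180) = €2,393.47.
Total interest on Plan B = 180 × €2,393.47 − €240,900 = €189,924.60.
Plan A is lower by €55,969.80.

Plan A by €55,970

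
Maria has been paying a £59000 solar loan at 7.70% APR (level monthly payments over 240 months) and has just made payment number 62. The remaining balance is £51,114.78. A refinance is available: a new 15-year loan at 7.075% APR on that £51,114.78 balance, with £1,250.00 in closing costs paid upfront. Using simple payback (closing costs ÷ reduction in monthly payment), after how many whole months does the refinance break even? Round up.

Current payment = 59,000 × 7.7%/12 / (1 − (1+0.0064167)^−240) = £482.54.
Refinanced payment = 51,114.78 × 0.0058958 / (1 − (1+0.0058958)^−180) = £461.58.
Monthly savings = £482.54 − £461.58 = £20.96.
Break-even = £1,250.00 / £20.96 = 59.64 → 60 months.

60 months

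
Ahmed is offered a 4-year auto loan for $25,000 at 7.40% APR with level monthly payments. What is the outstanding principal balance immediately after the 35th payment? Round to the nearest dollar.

$7,515

With monthly rate i = 7.4%/12 = 0.0061667, the balance after k of n payments is P · [(1+i)^n − (1+i)^k] / [(1+i)^n − 1].
(1+0.0061667)^48 = 1.34324868 and (1+0.0061667)^35 = 1.24007340, so the balance is 25,000 × (1.34324868 − 1.24007340) / (1.34324868 − 1) = $7,514.62.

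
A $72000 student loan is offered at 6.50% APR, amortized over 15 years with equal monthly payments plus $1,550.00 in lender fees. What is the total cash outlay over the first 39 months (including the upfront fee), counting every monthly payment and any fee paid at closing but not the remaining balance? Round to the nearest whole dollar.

At 6.50% the monthly rate is 0.0054167, so the payment is 72,000 × 0.0054167 / (1 − 1.0054167^−180) = $627.20.
Total outlay = 39 × $627.20 + $1,550.00 = $26,010.80.

$26,011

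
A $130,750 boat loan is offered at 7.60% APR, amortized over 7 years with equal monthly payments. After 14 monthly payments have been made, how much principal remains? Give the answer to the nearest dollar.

$113,476

With monthly rate i = 7.6%/12 = 0.0063333, the balance after k of n payments is P · [(1+i)^n − (1+i)^k] / [(1+i)^n − 1].
(1+0.0063333)^84 = 1.69948015 and (1+0.0063333)^14 = 1.09241088, so the balance is 130,750 × (1.69948015 − 1.09241088) / (1.69948015 − 1) = $113,476.14.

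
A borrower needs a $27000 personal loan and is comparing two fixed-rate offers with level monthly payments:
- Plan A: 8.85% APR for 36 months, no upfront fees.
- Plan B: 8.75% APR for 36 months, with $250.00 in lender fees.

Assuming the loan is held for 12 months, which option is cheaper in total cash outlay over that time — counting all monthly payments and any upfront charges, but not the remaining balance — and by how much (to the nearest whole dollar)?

Plan A by $235

Plan A: at 8.85% the monthly rate is 0.0073750, so the payment is 27,000 × 0.0073750 / (1 − 1.0073750^−36) = $856.71.
Plan B: monthly rate = 8.75%/12 = 0.0072917; payment = 27,000 × 0.0072917 / (1 − (1+0.0072917)^−36) = $855.45.
Over 12 months: Plan A costs 12 × $856.71 = $10,280.52; Plan B costs 12 × $855.45 + $250.00 = $10,515.40.
Plan A is cheaper by $10,515.40 − $10,280.52 = $234.88.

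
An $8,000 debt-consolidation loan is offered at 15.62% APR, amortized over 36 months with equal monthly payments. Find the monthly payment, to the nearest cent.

At 15.62% the monthly rate is 0.0130167, so the payment is 8,000 × 0.0130167 / (1 − 1.0130167^−36) = $279.76.

$279.76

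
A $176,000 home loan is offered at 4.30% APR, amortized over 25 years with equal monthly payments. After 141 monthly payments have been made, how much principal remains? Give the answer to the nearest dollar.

$116,012

With monthly rate i = 4.3%/12 = 0.0035833, the balance after k of n payments is P · [(1+i)^n − (1+i)^k] / [(1+i)^n − 1].
(1+0.0035833)^300 = 2.92436846 and (1+0.0035833)^141 = 1.65590372, so the balance is 176,000 × (2.92436846 − 1.65590372) / (2.92436846 − 1) = $116,011.98.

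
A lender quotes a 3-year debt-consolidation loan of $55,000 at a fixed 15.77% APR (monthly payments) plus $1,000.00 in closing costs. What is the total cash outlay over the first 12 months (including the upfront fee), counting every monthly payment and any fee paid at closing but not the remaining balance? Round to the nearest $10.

Monthly rate = 15.77%/12 = 0.0131417; payment = 55,000 × 0.0131417 / (1 − (1+0.0131417)^−36) = $1,927.40.
Total outlay = 12 × $1,927.40 + $1,000.00 = $24,128.80.

$24,130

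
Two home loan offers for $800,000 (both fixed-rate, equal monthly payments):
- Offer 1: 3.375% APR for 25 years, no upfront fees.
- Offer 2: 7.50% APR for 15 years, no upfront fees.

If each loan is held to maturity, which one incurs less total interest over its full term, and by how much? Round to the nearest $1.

Offer 1: at 3.375% the monthly rate is 0.0028125, so the payment is 800,000 × 0.0028125 / (1 − 1.0028125^−300) = $3,951.56.
Total interest on Offer 1 = 300 × $3,951.56 − $800,000 = $385,468.00.
Offer 2: monthly rate = 7.5%/12 = 0.0062500; payment = 800,000 × 0.0062500 / (1 − (1+0.0062500)^−180) = $7,416.10.
Total interest on Offer 2 = 180 × $7,416.10 − $800,000 = $534,898.00.
Offer 1 is lower by $149,430.00.

Offer 1 by $149,430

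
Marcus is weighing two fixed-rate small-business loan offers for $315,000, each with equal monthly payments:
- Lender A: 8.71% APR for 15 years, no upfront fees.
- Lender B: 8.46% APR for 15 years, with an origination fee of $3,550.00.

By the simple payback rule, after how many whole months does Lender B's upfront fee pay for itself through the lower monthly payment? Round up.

77 months

Lender A: at 8.71% the monthly rate is 0.0072583, so the payment is 315,000 × 0.0072583 / (1 − 1.0072583^−180) = $3,140.83.
Lender B: at 8.46% the monthly rate is 0.0070500, so the payment is 315,000 × 0.0070500 / (1 − 1.0070500^−180) = $3,094.55.
Monthly savings = $3,140.83 − $3,094.55 = $46.28.
Break-even = $3,550.00 / $46.28 = 76.71 → 77 months.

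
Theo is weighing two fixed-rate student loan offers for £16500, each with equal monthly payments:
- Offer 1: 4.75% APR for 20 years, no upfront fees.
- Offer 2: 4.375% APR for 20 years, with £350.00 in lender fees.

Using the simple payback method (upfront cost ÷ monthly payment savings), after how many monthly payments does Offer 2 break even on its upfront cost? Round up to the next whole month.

Offer 1: at 4.75% the monthly rate is 0.0039583, so the payment is 16,500 × 0.0039583 / (1 − 1.0039583^−240) = £106.63.
Offer 2: at 4.375% the monthly rate is 0.0036458, so the payment is 16,500 × 0.0036458 / (1 − 1.0036458^−240) = £103.28.
Monthly savings = £106.63 − £103.28 = £3.35.
Break-even = £350.00 / £3.35 = 104.48 → 105 months.

105 months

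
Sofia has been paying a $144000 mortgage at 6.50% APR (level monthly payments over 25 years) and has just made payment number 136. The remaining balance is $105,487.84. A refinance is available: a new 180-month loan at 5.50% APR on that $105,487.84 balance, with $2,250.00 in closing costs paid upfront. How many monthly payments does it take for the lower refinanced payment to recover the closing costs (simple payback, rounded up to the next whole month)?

21 months

Current payment = 144,000 × 6.5%/12 / (1 − (1+0.0054167)^−300) = $972.30.
Refinanced payment = 105,487.84 × 0.0045833 / (1 − (1+0.0045833)^−180) = $861.92.
Monthly savings = $972.30 − $861.92 = $110.38.
Break-even = $2,250.00 / $110.38 = 20.38 → 21 months.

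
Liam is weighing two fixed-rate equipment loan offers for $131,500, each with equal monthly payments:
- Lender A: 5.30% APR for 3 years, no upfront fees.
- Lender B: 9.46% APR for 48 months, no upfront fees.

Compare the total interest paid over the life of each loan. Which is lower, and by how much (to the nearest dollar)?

Lender A: monthly rate = 5.3%/12 = 0.0044167; payment = 131,500 × 0.0044167 / (1 − (1+0.0044167)^−36) = $3,958.91.
Total interest on Lender A = 36 × $3,958.91 − $131,500 = $11,020.76.
Lender B: monthly rate = 9.46%/12 = 0.0078833; payment = 131,500 × 0.0078833 / (1 − (1+0.0078833)^−48) = $3,301.18.
Total interest on Lender B = 48 × $3,301.18 − $131,500 = $26,956.64.
Lender A is lower by $15,935.88.

Lender A by $15,936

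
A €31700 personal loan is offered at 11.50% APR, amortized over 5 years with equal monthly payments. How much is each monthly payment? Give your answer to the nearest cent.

€697.17

Monthly rate = 11.5%/12 = 0.0095833; payment = 31,700 × 0.0095833 / (1 − (1+0.0095833)^−60) = €697.17.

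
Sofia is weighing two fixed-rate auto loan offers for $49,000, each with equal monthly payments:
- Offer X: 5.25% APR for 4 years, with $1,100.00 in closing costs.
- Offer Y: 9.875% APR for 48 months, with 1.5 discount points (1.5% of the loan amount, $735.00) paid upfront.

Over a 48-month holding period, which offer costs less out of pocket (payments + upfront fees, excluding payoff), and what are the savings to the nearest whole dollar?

Offer X by $4,715

Offer X: monthly rate = 5.25%/12 = 0.0043750; payment = 49,000 × 0.0043750 / (1 − (1+0.0043750)^−48) = $1,133.99.
Offer Y: monthly rate = 9.875%/12 = 0.0082292; payment = 49,000 × 0.0082292 / (1 − (1+0.0082292)^−48) = $1,239.83.
Over 48 months: Offer X costs 48 × $1,133.99 + $1,100.00 = $55,531.52; Offer Y costs 48 × $1,239.83 + $735.00 = $60,246.84.
Offer X is cheaper by $60,246.84 − $55,531.52 = $4,715.32.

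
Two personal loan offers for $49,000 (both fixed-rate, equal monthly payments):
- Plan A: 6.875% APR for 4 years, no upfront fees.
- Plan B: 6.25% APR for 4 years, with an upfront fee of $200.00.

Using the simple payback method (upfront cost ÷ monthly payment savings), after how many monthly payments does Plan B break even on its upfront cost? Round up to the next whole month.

Plan A: at 6.875% the monthly rate is 0.0057292, so the payment is 49,000 × 0.0057292 / (1 − 1.0057292^−48) = $1,170.53.
Plan B: at 6.25% the monthly rate is 0.0052083, so the payment is 49,000 × 0.0052083 / (1 − 1.0052083^−48) = $1,156.39.
Monthly savings = $1,170.53 − $1,156.39 = $14.14.
Break-even = $200.00 / $14.14 = 14.14 → 15 months.

15 months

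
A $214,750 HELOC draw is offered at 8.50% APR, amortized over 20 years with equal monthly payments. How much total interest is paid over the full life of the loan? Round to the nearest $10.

Monthly rate = 8.5%/12 = 0.0070833; payment = 214,750 × 0.0070833 / (1 − (1+0.0070833)^−240) = $1,863.65.
Total paid = 240 × $1,863.65 = $447,276.00; interest = $447,276.00 − $214,750 = $232,526.00.

$232,530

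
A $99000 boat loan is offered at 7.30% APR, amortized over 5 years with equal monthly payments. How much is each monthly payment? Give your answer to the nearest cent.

At 7.30% the monthly rate is 0.0060833, so the payment is 99,000 × 0.0060833 / (1 − 1.0060833^−60) = $1,974.36.

$1,974.36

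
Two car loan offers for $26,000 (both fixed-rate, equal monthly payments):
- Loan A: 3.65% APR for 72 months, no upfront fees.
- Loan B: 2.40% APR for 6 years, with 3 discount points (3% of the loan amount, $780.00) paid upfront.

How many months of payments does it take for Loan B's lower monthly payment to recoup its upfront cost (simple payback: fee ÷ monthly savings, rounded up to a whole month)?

54 months

Loan A: at 3.65% the monthly rate is 0.0030417, so the payment is 26,000 × 0.0030417 / (1 − 1.0030417^−72) = $402.64.
Loan B: monthly rate = 2.4%/12 = 0.0020000; payment = 26,000 × 0.0020000 / (1 − (1+0.0020000)^−72) = $388.10.
Monthly savings = $402.64 − $388.10 = $14.54.
Break-even = $780.00 / $14.54 = 53.65 → 54 months.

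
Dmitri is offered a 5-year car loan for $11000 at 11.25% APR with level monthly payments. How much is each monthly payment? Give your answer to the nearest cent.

$240.54

At 11.25% the monthly rate is 0.0093750, so the payment is 11,000 × 0.0093750 / (1 − 1.0093750^−60) = $240.54.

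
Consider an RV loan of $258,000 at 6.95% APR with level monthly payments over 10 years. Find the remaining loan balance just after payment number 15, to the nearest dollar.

With monthly rate i = 6.95%/12 = 0.0057917, the balance after k of n payments is P · [(1+i)^n − (1+i)^k] / [(1+i)^n − 1].
(1+0.0057917)^120 = 1.99969593 and (1+0.0057917)^15 = 1.09048701, so the balance is 258,000 × (1.99969593 − 1.09048701) / (1.99969593 − 1) = $234,647.25.

$234,647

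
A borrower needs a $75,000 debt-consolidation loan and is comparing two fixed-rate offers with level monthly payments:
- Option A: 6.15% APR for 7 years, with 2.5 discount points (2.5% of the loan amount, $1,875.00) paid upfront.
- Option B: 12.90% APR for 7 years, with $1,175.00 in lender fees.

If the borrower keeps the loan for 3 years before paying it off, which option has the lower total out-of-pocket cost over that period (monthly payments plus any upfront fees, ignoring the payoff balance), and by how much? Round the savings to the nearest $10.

Option A by $8,630

Option A: monthly rate = 6.15%/12 = 0.0051250; payment = 75,000 × 0.0051250 / (1 − (1+0.0051250)^−84) = $1,101.04.
Option B: at 12.90% the monthly rate is 0.0107500, so the payment is 75,000 × 0.0107500 / (1 − 1.0107500^−84) = $1,360.32.
Over 36 months: Option A costs 36 × $1,101.04 + $1,875.00 = $41,512.44; Option B costs 36 × $1,360.32 + $1,175.00 = $50,146.52.
Option A is cheaper by $50,146.52 − $41,512.44 = $8,634.08.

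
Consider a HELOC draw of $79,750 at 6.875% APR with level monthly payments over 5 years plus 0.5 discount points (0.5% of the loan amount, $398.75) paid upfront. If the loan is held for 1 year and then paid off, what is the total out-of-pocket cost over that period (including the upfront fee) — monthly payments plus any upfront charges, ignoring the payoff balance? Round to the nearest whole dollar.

At 6.875% the monthly rate is 0.0057292, so the payment is 79,750 × 0.0057292 / (1 − 1.0057292^−60) = $1,574.45.
Total outlay = 12 × $1,574.45 + $398.75 = $19,292.15.

$19,292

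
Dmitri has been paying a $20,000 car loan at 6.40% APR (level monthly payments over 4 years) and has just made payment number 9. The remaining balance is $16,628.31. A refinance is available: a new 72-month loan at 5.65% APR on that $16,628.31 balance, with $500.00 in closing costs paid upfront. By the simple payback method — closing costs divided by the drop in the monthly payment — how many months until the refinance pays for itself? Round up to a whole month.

Current payment = 20,000 × 6.4%/12 / (1 − (1+0.0053333)^−48) = $473.38.
Refinanced payment = 16,628.31 × 0.0047083 / (1 − (1+0.0047083)^−72) = $272.84.
Monthly savings = $473.38 − $272.84 = $200.54.
Break-even = $500.00 / $200.54 = 2.49 → 3 months.

3 months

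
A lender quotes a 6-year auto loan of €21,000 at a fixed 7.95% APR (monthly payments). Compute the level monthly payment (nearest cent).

Monthly rate = 7.95%/12 = 0.0066250; payment = 21,000 × 0.0066250 / (1 − (1+0.0066250)^−72) = €367.69.

€367.69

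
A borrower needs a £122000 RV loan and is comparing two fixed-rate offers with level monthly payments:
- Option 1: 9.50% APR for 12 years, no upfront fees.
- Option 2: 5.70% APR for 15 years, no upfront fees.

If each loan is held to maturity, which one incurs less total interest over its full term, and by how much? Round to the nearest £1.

Option 1: at 9.50% the monthly rate is 0.0079167, so the payment is 122,000 × 0.0079167 / (1 − 1.0079167^−144) = £1,422.98.
Total interest on Option 1 = 144 × £1,422.98 − £122,000 = £82,909.12.
Option 2: monthly rate = 5.7%/12 = 0.0047500; payment = 122,000 × 0.0047500 / (1 − (1+0.0047500)^−180) = £1,009.84.
Total interest on Option 2 = 180 × £1,009.84 − £122,000 = £59,771.20.
Option 2 is lower by £23,137.92.

Option 2 by £23,138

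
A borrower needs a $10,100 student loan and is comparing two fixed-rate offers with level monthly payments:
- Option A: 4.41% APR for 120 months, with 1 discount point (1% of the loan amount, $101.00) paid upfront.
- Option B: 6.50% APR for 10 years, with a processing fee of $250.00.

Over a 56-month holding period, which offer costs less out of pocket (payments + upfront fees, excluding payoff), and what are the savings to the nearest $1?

Option A: at 4.41% the monthly rate is 0.0036750, so the payment is 10,100 × 0.0036750 / (1 − 1.0036750^−120) = $104.24.
Option B: monthly rate = 6.5%/12 = 0.0054167; payment = 10,100 × 0.0054167 / (1 − (1+0.0054167)^−120) = $114.68.
Over 56 months: Option A costs 56 × $104.24 + $101.00 = $5,938.44; Option B costs 56 × $114.68 + $250.00 = $6,672.08.
Option A is cheaper by $6,672.08 − $5,938.44 = $733.64.

Option A by $734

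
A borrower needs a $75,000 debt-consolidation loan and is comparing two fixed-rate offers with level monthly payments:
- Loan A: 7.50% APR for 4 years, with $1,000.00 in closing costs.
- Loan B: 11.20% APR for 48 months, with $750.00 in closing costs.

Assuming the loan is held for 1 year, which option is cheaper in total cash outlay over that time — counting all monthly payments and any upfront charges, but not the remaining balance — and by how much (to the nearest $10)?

Loan A by $1,340

Loan A: monthly rate = 7.5%/12 = 0.0062500; payment = 75,000 × 0.0062500 / (1 − (1+0.0062500)^−48) = $1,813.42.
Loan B: at 11.20% the monthly rate is 0.0093333, so the payment is 75,000 × 0.0093333 / (1 − 1.0093333^−48) = $1,945.71.
Over 12 months: Loan A costs 12 × $1,813.42 + $1,000.00 = $22,761.04; Loan B costs 12 × $1,945.71 + $750.00 = $24,098.52.
Loan A is cheaper by $24,098.52 − $22,761.04 = $1,337.48.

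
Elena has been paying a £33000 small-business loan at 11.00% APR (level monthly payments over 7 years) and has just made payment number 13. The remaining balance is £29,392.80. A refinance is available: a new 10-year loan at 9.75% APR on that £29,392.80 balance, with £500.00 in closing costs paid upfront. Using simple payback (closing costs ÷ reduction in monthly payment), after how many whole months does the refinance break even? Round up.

3 months

Current payment = 33,000 × 11%/12 / (1 − (1+0.0091667)^−84) = £565.04.
Refinanced payment = 29,392.80 × 0.0081250 / (1 − (1+0.0081250)^−120) = £384.37.
Monthly savings = £565.04 − £384.37 = £180.67.
Break-even = £500.00 / £180.67 = 2.77 → 3 months.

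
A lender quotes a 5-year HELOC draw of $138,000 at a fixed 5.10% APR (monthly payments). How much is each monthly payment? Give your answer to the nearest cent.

Monthly rate = 5.1%/12 = 0.0042500; payment = 138,000 × 0.0042500 / (1 − (1+0.0042500)^−60) = $2,610.56.

$2,610.56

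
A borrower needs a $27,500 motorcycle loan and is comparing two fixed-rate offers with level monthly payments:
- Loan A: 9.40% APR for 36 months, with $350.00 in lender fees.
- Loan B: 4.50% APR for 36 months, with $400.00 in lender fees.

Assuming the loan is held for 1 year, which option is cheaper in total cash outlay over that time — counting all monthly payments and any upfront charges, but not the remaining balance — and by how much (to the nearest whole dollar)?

Loan B by $689

Loan A: monthly rate = 9.4%/12 = 0.0078333; payment = 27,500 × 0.0078333 / (1 − (1+0.0078333)^−36) = $879.62.
Loan B: monthly rate = 4.5%/12 = 0.0037500; payment = 27,500 × 0.0037500 / (1 − (1+0.0037500)^−36) = $818.04.
Over 12 months: Loan A costs 12 × $879.62 + $350.00 = $10,905.44; Loan B costs 12 × $818.04 + $400.00 = $10,216.48.
Loan B is cheaper by $10,905.44 − $10,216.48 = $688.96.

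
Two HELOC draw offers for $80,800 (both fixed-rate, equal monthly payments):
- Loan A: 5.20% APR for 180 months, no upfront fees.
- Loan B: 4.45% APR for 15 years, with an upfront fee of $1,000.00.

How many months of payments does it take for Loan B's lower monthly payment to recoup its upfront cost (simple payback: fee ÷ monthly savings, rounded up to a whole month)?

32 months

Loan A: monthly rate = 5.2%/12 = 0.0043333; payment = 80,800 × 0.0043333 / (1 − (1+0.0043333)^−180) = $647.41.
Loan B: at 4.45% the monthly rate is 0.0037083, so the payment is 80,800 × 0.0037083 / (1 − 1.0037083^−180) = $616.05.
Monthly savings = $647.41 − $616.05 = $31.36.
Break-even = $1,000.00 / $31.36 = 31.89 → 32 months.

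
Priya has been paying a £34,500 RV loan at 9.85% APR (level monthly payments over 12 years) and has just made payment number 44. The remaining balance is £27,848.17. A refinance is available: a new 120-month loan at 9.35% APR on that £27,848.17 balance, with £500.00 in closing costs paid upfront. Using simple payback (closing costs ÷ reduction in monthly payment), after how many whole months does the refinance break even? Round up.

10 months

Current payment = 34,500 × 9.85%/12 / (1 − (1+0.0082083)^−144) = £409.32.
Refinanced payment = 27,848.17 × 0.0077917 / (1 − (1+0.0077917)^−120) = £358.07.
Monthly savings = £409.32 − £358.07 = £51.25.
Break-even = £500.00 / £51.25 = 9.76 → 10 months.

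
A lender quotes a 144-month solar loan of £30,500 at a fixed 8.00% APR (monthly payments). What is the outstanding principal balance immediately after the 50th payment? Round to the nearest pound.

With monthly rate i = 8%/12 = 0.0066667, the balance after k of n payments is P · [(1+i)^n − (1+i)^k] / [(1+i)^n − 1].
(1+0.0066667)^144 = 2.60338924 and (1+0.0066667)^50 = 1.39406946, so the balance is 30,500 × (2.60338924 − 1.39406946) / (2.60338924 − 1) = £23,003.93.

£23,004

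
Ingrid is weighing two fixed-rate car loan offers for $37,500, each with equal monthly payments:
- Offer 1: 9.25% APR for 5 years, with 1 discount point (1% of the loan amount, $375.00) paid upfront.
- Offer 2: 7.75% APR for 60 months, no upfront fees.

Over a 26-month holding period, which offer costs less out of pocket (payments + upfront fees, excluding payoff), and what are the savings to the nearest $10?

Offer 1: monthly rate = 9.25%/12 = 0.0077083; payment = 37,500 × 0.0077083 / (1 − (1+0.0077083)^−60) = $783.00.
Offer 2: at 7.75% the monthly rate is 0.0064583, so the payment is 37,500 × 0.0064583 / (1 − 1.0064583^−60) = $755.89.
Over 26 months: Offer 1 costs 26 × $783.00 + $375.00 = $20,733.00; Offer 2 costs 26 × $755.89 = $19,653.14.
Offer 2 is cheaper by $20,733.00 − $19,653.14 = $1,079.86.

Offer 2 by $1,080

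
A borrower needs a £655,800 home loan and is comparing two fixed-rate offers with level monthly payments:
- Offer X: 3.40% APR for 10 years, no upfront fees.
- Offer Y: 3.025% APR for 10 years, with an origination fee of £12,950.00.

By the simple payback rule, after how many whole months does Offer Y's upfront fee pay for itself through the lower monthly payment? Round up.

114 months

Offer X: monthly rate = 3.4%/12 = 0.0028333; payment = 655,800 × 0.0028333 / (1 − (1+0.0028333)^−120) = £6,454.26.
Offer Y: at 3.025% the monthly rate is 0.0025208, so the payment is 655,800 × 0.0025208 / (1 − 1.0025208^−120) = £6,340.02.
Monthly savings = £6,454.26 − £6,340.02 = £114.24.
Break-even = £12,950.00 / £114.24 = 113.36 → 114 months.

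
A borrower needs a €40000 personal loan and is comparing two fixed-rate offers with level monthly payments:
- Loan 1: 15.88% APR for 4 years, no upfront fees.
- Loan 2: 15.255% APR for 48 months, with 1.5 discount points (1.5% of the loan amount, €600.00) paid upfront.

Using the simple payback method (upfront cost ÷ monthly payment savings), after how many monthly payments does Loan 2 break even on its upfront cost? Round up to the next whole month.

48 months

Loan 1: monthly rate = 15.88%/12 = 0.0132333; payment = 40,000 × 0.0132333 / (1 − (1+0.0132333)^−48) = €1,131.15.
Loan 2: at 15.255% the monthly rate is 0.0127125, so the payment is 40,000 × 0.0127125 / (1 − 1.0127125^−48) = €1,118.41.
Monthly savings = €1,131.15 − €1,118.41 = €12.74.
Break-even = €600.00 / €12.74 = 47.10 → 48 months.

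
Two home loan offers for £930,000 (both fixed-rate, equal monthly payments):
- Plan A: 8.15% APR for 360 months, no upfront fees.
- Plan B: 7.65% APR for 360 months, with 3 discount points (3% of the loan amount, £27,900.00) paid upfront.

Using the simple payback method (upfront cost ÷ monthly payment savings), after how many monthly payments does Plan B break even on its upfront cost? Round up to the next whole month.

Plan A: at 8.15% the monthly rate is 0.0067917, so the payment is 930,000 × 0.0067917 / (1 − 1.0067917^−360) = £6,921.51.
Plan B: at 7.65% the monthly rate is 0.0063750, so the payment is 930,000 × 0.0063750 / (1 − 1.0063750^−360) = £6,598.48.
Monthly savings = £6,921.51 − £6,598.48 = £323.03.
Break-even = £27,900.00 / £323.03 = 86.37 → 87 months.

87 months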